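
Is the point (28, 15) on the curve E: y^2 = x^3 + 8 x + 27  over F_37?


Check whether y^2 = x^3 + 8 x + 27 (mod 37) for (x, y) = (28, 15).
LHS: y^2 = 15^2 mod 37 = 3
RHS: x^3 + 8 x + 27 = 28^3 + 8*28 + 27 mod 37 = 3
LHS = RHS

Yes, on the curve


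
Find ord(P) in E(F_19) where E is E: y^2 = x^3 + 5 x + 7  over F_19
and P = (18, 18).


Compute successive multiples of P until we hit O:
  1P = (18, 18)
  2P = (18, 1)
  3P = O

ord(P) = 3


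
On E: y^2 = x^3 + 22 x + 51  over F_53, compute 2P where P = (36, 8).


Doubling: s = (3 x1^2 + a) / (2 y1)
s = (3*36^2 + 22) / (2*8) mod 53 = 39
x3 = s^2 - 2 x1 mod 53 = 39^2 - 2*36 = 18
y3 = s (x1 - x3) - y1 mod 53 = 39 * (36 - 18) - 8 = 5

2P = (18, 5)


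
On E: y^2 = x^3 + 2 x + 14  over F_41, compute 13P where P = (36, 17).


k = 13 = 1101_2 (binary, LSB first: 1011)
Double-and-add from P = (36, 17):
  bit 0 = 1: acc = O + (36, 17) = (36, 17)
  bit 1 = 0: acc unchanged = (36, 17)
  bit 2 = 1: acc = (36, 17) + (9, 33) = (4, 2)
  bit 3 = 1: acc = (4, 2) + (19, 33) = (23, 38)

13P = (23, 38)


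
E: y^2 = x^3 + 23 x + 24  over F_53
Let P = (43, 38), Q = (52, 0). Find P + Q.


P != Q, so use the chord formula.
s = (y2 - y1) / (x2 - x1) = (15) / (9) mod 53 = 37
x3 = s^2 - x1 - x2 mod 53 = 37^2 - 43 - 52 = 2
y3 = s (x1 - x3) - y1 mod 53 = 37 * (43 - 2) - 38 = 48

P + Q = (2, 48)


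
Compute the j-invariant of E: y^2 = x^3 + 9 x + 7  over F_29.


Delta = -16(4 a^3 + 27 b^2) mod 29 = 7
-1728 * (4 a)^3 = -1728 * (4*9)^3 mod 29 = 27
j = 27 * 7^(-1) mod 29 = 8

j = 8 (mod 29)


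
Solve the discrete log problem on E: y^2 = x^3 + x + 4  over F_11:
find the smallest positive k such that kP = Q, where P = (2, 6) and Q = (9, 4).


Enumerate multiples of P until we hit Q = (9, 4):
  1P = (2, 6)
  2P = (0, 9)
  3P = (3, 1)
  4P = (9, 7)
  5P = (9, 4)
Match found at i = 5.

k = 5


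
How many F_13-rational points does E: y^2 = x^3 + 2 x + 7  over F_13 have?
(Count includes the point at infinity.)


For each x in F_13, count y with y^2 = x^3 + 2 x + 7 mod 13:
  x = 1: RHS = 10, y in [6, 7]  -> 2 point(s)
  x = 3: RHS = 1, y in [1, 12]  -> 2 point(s)
  x = 4: RHS = 1, y in [1, 12]  -> 2 point(s)
  x = 5: RHS = 12, y in [5, 8]  -> 2 point(s)
  x = 6: RHS = 1, y in [1, 12]  -> 2 point(s)
  x = 7: RHS = 0, y in [0]  -> 1 point(s)
  x = 9: RHS = 0, y in [0]  -> 1 point(s)
  x = 10: RHS = 0, y in [0]  -> 1 point(s)
  x = 12: RHS = 4, y in [2, 11]  -> 2 point(s)
Affine points: 15. Add the point at infinity: total = 16.

#E(F_13) = 16


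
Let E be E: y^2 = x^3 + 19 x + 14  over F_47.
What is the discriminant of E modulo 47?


4 a^3 + 27 b^2 = 4*19^3 + 27*14^2 = 27436 + 5292 = 32728
Delta = -16 * (32728) = -523648
Delta mod 47 = 26

Delta = 26 (mod 47)


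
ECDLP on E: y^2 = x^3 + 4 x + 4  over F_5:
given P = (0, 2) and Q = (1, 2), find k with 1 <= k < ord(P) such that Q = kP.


Enumerate multiples of P until we hit Q = (1, 2):
  1P = (0, 2)
  2P = (1, 2)
Match found at i = 2.

k = 2


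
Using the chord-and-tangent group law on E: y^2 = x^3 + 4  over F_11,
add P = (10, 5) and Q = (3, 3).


P != Q, so use the chord formula.
s = (y2 - y1) / (x2 - x1) = (9) / (4) mod 11 = 5
x3 = s^2 - x1 - x2 mod 11 = 5^2 - 10 - 3 = 1
y3 = s (x1 - x3) - y1 mod 11 = 5 * (10 - 1) - 5 = 7

P + Q = (1, 7)


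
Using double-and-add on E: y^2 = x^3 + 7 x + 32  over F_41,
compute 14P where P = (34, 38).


k = 14 = 1110_2 (binary, LSB first: 0111)
Double-and-add from P = (34, 38):
  bit 0 = 0: acc unchanged = O
  bit 1 = 1: acc = O + (35, 15) = (35, 15)
  bit 2 = 1: acc = (35, 15) + (21, 25) = (24, 24)
  bit 3 = 1: acc = (24, 24) + (3, 11) = (34, 3)

14P = (34, 3)


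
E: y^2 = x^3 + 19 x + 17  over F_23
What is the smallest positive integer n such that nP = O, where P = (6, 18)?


Compute successive multiples of P until we hit O:
  1P = (6, 18)
  2P = (6, 5)
  3P = O

ord(P) = 3


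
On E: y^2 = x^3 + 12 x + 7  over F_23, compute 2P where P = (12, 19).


Doubling: s = (3 x1^2 + a) / (2 y1)
s = (3*12^2 + 12) / (2*19) mod 23 = 2
x3 = s^2 - 2 x1 mod 23 = 2^2 - 2*12 = 3
y3 = s (x1 - x3) - y1 mod 23 = 2 * (12 - 3) - 19 = 22

2P = (3, 22)


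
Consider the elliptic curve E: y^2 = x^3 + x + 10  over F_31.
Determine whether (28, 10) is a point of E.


Check whether y^2 = x^3 + 1 x + 10 (mod 31) for (x, y) = (28, 10).
LHS: y^2 = 10^2 mod 31 = 7
RHS: x^3 + 1 x + 10 = 28^3 + 1*28 + 10 mod 31 = 11
LHS != RHS

No, not on the curve


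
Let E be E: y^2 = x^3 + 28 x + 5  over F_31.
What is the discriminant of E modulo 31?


4 a^3 + 27 b^2 = 4*28^3 + 27*5^2 = 87808 + 675 = 88483
Delta = -16 * (88483) = -1415728
Delta mod 31 = 11

Delta = 11 (mod 31)


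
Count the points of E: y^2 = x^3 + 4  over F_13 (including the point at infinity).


For each x in F_13, count y with y^2 = x^3 + 0 x + 4 mod 13:
  x = 0: RHS = 4, y in [2, 11]  -> 2 point(s)
  x = 2: RHS = 12, y in [5, 8]  -> 2 point(s)
  x = 4: RHS = 3, y in [4, 9]  -> 2 point(s)
  x = 5: RHS = 12, y in [5, 8]  -> 2 point(s)
  x = 6: RHS = 12, y in [5, 8]  -> 2 point(s)
  x = 7: RHS = 9, y in [3, 10]  -> 2 point(s)
  x = 8: RHS = 9, y in [3, 10]  -> 2 point(s)
  x = 10: RHS = 3, y in [4, 9]  -> 2 point(s)
  x = 11: RHS = 9, y in [3, 10]  -> 2 point(s)
  x = 12: RHS = 3, y in [4, 9]  -> 2 point(s)
Affine points: 20. Add the point at infinity: total = 21.

#E(F_13) = 21


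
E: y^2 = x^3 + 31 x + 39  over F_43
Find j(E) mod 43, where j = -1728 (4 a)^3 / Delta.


Delta = -16(4 a^3 + 27 b^2) mod 43 = 7
-1728 * (4 a)^3 = -1728 * (4*31)^3 mod 43 = 11
j = 11 * 7^(-1) mod 43 = 20

j = 20 (mod 43)


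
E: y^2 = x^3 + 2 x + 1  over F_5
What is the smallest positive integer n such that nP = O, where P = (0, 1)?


Compute successive multiples of P until we hit O:
  1P = (0, 1)
  2P = (1, 3)
  3P = (3, 3)
  4P = (3, 2)
  5P = (1, 2)
  6P = (0, 4)
  7P = O

ord(P) = 7


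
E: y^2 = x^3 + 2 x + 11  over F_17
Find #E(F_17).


For each x in F_17, count y with y^2 = x^3 + 2 x + 11 mod 17:
  x = 4: RHS = 15, y in [7, 10]  -> 2 point(s)
  x = 6: RHS = 1, y in [1, 16]  -> 2 point(s)
  x = 11: RHS = 4, y in [2, 15]  -> 2 point(s)
  x = 15: RHS = 16, y in [4, 13]  -> 2 point(s)
  x = 16: RHS = 8, y in [5, 12]  -> 2 point(s)
Affine points: 10. Add the point at infinity: total = 11.

#E(F_17) = 11


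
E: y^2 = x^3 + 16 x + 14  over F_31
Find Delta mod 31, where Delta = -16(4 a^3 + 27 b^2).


4 a^3 + 27 b^2 = 4*16^3 + 27*14^2 = 16384 + 5292 = 21676
Delta = -16 * (21676) = -346816
Delta mod 31 = 12

Delta = 12 (mod 31)


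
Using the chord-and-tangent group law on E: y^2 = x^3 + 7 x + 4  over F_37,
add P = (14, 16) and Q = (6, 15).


P != Q, so use the chord formula.
s = (y2 - y1) / (x2 - x1) = (36) / (29) mod 37 = 14
x3 = s^2 - x1 - x2 mod 37 = 14^2 - 14 - 6 = 28
y3 = s (x1 - x3) - y1 mod 37 = 14 * (14 - 28) - 16 = 10

P + Q = (28, 10)


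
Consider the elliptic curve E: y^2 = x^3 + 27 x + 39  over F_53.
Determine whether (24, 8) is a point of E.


Check whether y^2 = x^3 + 27 x + 39 (mod 53) for (x, y) = (24, 8).
LHS: y^2 = 8^2 mod 53 = 11
RHS: x^3 + 27 x + 39 = 24^3 + 27*24 + 39 mod 53 = 42
LHS != RHS

No, not on the curve


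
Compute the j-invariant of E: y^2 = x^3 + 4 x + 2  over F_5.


Delta = -16(4 a^3 + 27 b^2) mod 5 = 1
-1728 * (4 a)^3 = -1728 * (4*4)^3 mod 5 = 2
j = 2 * 1^(-1) mod 5 = 2

j = 2 (mod 5)


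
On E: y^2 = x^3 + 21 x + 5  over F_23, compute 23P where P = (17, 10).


k = 23 = 10111_2 (binary, LSB first: 11101)
Double-and-add from P = (17, 10):
  bit 0 = 1: acc = O + (17, 10) = (17, 10)
  bit 1 = 1: acc = (17, 10) + (21, 1) = (3, 16)
  bit 2 = 1: acc = (3, 16) + (6, 5) = (7, 14)
  bit 3 = 0: acc unchanged = (7, 14)
  bit 4 = 1: acc = (7, 14) + (11, 7) = (21, 22)

23P = (21, 22)


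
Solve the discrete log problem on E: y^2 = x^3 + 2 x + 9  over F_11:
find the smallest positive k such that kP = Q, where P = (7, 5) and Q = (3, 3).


Enumerate multiples of P until we hit Q = (3, 3):
  1P = (7, 5)
  2P = (0, 8)
  3P = (8, 8)
  4P = (5, 1)
  5P = (3, 3)
Match found at i = 5.

k = 5


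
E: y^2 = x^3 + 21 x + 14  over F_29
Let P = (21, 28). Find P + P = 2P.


Doubling: s = (3 x1^2 + a) / (2 y1)
s = (3*21^2 + 21) / (2*28) mod 29 = 24
x3 = s^2 - 2 x1 mod 29 = 24^2 - 2*21 = 12
y3 = s (x1 - x3) - y1 mod 29 = 24 * (21 - 12) - 28 = 14

2P = (12, 14)


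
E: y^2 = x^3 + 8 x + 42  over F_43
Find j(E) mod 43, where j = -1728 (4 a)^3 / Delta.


Delta = -16(4 a^3 + 27 b^2) mod 43 = 39
-1728 * (4 a)^3 = -1728 * (4*8)^3 mod 43 = 27
j = 27 * 39^(-1) mod 43 = 4

j = 4 (mod 43)


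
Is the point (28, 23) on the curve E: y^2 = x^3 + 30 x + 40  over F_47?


Check whether y^2 = x^3 + 30 x + 40 (mod 47) for (x, y) = (28, 23).
LHS: y^2 = 23^2 mod 47 = 12
RHS: x^3 + 30 x + 40 = 28^3 + 30*28 + 40 mod 47 = 37
LHS != RHS

No, not on the curve


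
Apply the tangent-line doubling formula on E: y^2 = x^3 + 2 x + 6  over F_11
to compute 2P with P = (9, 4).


Doubling: s = (3 x1^2 + a) / (2 y1)
s = (3*9^2 + 2) / (2*4) mod 11 = 10
x3 = s^2 - 2 x1 mod 11 = 10^2 - 2*9 = 5
y3 = s (x1 - x3) - y1 mod 11 = 10 * (9 - 5) - 4 = 3

2P = (5, 3)


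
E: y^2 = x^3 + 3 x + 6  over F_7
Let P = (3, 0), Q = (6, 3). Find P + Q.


P != Q, so use the chord formula.
s = (y2 - y1) / (x2 - x1) = (3) / (3) mod 7 = 1
x3 = s^2 - x1 - x2 mod 7 = 1^2 - 3 - 6 = 6
y3 = s (x1 - x3) - y1 mod 7 = 1 * (3 - 6) - 0 = 4

P + Q = (6, 4)


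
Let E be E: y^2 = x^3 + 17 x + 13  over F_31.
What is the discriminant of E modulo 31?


4 a^3 + 27 b^2 = 4*17^3 + 27*13^2 = 19652 + 4563 = 24215
Delta = -16 * (24215) = -387440
Delta mod 31 = 29

Delta = 29 (mod 31)


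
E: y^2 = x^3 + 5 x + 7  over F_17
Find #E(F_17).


For each x in F_17, count y with y^2 = x^3 + 5 x + 7 mod 17:
  x = 1: RHS = 13, y in [8, 9]  -> 2 point(s)
  x = 2: RHS = 8, y in [5, 12]  -> 2 point(s)
  x = 3: RHS = 15, y in [7, 10]  -> 2 point(s)
  x = 5: RHS = 4, y in [2, 15]  -> 2 point(s)
  x = 6: RHS = 15, y in [7, 10]  -> 2 point(s)
  x = 8: RHS = 15, y in [7, 10]  -> 2 point(s)
  x = 9: RHS = 16, y in [4, 13]  -> 2 point(s)
  x = 11: RHS = 16, y in [4, 13]  -> 2 point(s)
  x = 13: RHS = 8, y in [5, 12]  -> 2 point(s)
  x = 14: RHS = 16, y in [4, 13]  -> 2 point(s)
  x = 16: RHS = 1, y in [1, 16]  -> 2 point(s)
Affine points: 22. Add the point at infinity: total = 23.

#E(F_17) = 23


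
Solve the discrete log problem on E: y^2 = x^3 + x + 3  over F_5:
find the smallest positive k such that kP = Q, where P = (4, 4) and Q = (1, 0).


Enumerate multiples of P until we hit Q = (1, 0):
  1P = (4, 4)
  2P = (1, 0)
Match found at i = 2.

k = 2


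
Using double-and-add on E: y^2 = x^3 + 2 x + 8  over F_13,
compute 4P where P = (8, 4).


k = 4 = 100_2 (binary, LSB first: 001)
Double-and-add from P = (8, 4):
  bit 0 = 0: acc unchanged = O
  bit 1 = 0: acc unchanged = O
  bit 2 = 1: acc = O + (9, 12) = (9, 12)

4P = (9, 12)


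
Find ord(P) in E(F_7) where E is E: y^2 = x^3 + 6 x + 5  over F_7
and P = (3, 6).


Compute successive multiples of P until we hit O:
  1P = (3, 6)
  2P = (2, 2)
  3P = (4, 4)
  4P = (4, 3)
  5P = (2, 5)
  6P = (3, 1)
  7P = O

ord(P) = 7


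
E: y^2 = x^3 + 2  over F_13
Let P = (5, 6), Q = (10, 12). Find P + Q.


P != Q, so use the chord formula.
s = (y2 - y1) / (x2 - x1) = (6) / (5) mod 13 = 9
x3 = s^2 - x1 - x2 mod 13 = 9^2 - 5 - 10 = 1
y3 = s (x1 - x3) - y1 mod 13 = 9 * (5 - 1) - 6 = 4

P + Q = (1, 4)


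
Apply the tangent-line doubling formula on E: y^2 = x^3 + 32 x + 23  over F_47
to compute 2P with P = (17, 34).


Doubling: s = (3 x1^2 + a) / (2 y1)
s = (3*17^2 + 32) / (2*34) mod 47 = 7
x3 = s^2 - 2 x1 mod 47 = 7^2 - 2*17 = 15
y3 = s (x1 - x3) - y1 mod 47 = 7 * (17 - 15) - 34 = 27

2P = (15, 27)


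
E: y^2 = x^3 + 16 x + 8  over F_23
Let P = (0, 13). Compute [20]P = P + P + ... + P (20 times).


k = 20 = 10100_2 (binary, LSB first: 00101)
Double-and-add from P = (0, 13):
  bit 0 = 0: acc unchanged = O
  bit 1 = 0: acc unchanged = O
  bit 2 = 1: acc = O + (20, 5) = (20, 5)
  bit 3 = 0: acc unchanged = (20, 5)
  bit 4 = 1: acc = (20, 5) + (15, 9) = (19, 8)

20P = (19, 8)


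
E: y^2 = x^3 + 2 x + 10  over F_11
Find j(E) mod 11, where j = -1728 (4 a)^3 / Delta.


Delta = -16(4 a^3 + 27 b^2) mod 11 = 2
-1728 * (4 a)^3 = -1728 * (4*2)^3 mod 11 = 5
j = 5 * 2^(-1) mod 11 = 8

j = 8 (mod 11)


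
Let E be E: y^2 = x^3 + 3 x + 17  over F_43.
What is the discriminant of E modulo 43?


4 a^3 + 27 b^2 = 4*3^3 + 27*17^2 = 108 + 7803 = 7911
Delta = -16 * (7911) = -126576
Delta mod 43 = 16

Delta = 16 (mod 43)


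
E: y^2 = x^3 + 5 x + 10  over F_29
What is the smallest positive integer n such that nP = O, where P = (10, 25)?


Compute successive multiples of P until we hit O:
  1P = (10, 25)
  2P = (3, 9)
  3P = (23, 24)
  4P = (19, 27)
  5P = (9, 1)
  6P = (6, 13)
  7P = (22, 26)
  8P = (25, 10)
  ... (continuing to 38P)
  38P = O

ord(P) = 38


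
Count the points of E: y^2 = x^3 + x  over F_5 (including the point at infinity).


For each x in F_5, count y with y^2 = x^3 + 1 x + 0 mod 5:
  x = 0: RHS = 0, y in [0]  -> 1 point(s)
  x = 2: RHS = 0, y in [0]  -> 1 point(s)
  x = 3: RHS = 0, y in [0]  -> 1 point(s)
Affine points: 3. Add the point at infinity: total = 4.

#E(F_5) = 4


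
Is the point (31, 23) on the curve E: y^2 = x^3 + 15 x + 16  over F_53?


Check whether y^2 = x^3 + 15 x + 16 (mod 53) for (x, y) = (31, 23).
LHS: y^2 = 23^2 mod 53 = 52
RHS: x^3 + 15 x + 16 = 31^3 + 15*31 + 16 mod 53 = 9
LHS != RHS

No, not on the curve


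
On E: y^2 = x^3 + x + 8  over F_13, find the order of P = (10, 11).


Compute successive multiples of P until we hit O:
  1P = (10, 11)
  2P = (3, 5)
  3P = (1, 6)
  4P = (6, 10)
  5P = (6, 3)
  6P = (1, 7)
  7P = (3, 8)
  8P = (10, 2)
  ... (continuing to 9P)
  9P = O

ord(P) = 9


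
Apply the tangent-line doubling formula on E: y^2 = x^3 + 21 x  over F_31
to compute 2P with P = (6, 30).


Doubling: s = (3 x1^2 + a) / (2 y1)
s = (3*6^2 + 21) / (2*30) mod 31 = 13
x3 = s^2 - 2 x1 mod 31 = 13^2 - 2*6 = 2
y3 = s (x1 - x3) - y1 mod 31 = 13 * (6 - 2) - 30 = 22

2P = (2, 22)


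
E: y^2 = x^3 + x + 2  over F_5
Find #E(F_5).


For each x in F_5, count y with y^2 = x^3 + 1 x + 2 mod 5:
  x = 1: RHS = 4, y in [2, 3]  -> 2 point(s)
  x = 4: RHS = 0, y in [0]  -> 1 point(s)
Affine points: 3. Add the point at infinity: total = 4.

#E(F_5) = 4


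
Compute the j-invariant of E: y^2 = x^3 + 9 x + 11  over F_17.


Delta = -16(4 a^3 + 27 b^2) mod 17 = 12
-1728 * (4 a)^3 = -1728 * (4*9)^3 mod 17 = 14
j = 14 * 12^(-1) mod 17 = 4

j = 4 (mod 17)


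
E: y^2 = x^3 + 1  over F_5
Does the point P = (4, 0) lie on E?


Check whether y^2 = x^3 + 0 x + 1 (mod 5) for (x, y) = (4, 0).
LHS: y^2 = 0^2 mod 5 = 0
RHS: x^3 + 0 x + 1 = 4^3 + 0*4 + 1 mod 5 = 0
LHS = RHS

Yes, on the curve


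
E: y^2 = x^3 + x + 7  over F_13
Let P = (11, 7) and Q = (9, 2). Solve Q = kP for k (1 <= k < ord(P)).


Enumerate multiples of P until we hit Q = (9, 2):
  1P = (11, 7)
  2P = (4, 6)
  3P = (2, 11)
  4P = (1, 3)
  5P = (10, 9)
  6P = (9, 2)
Match found at i = 6.

k = 6


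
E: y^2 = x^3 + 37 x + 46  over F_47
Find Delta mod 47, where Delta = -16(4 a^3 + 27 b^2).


4 a^3 + 27 b^2 = 4*37^3 + 27*46^2 = 202612 + 57132 = 259744
Delta = -16 * (259744) = -4155904
Delta mod 47 = 24

Delta = 24 (mod 47)


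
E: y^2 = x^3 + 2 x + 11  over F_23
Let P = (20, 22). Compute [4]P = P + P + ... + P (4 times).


k = 4 = 100_2 (binary, LSB first: 001)
Double-and-add from P = (20, 22):
  bit 0 = 0: acc unchanged = O
  bit 1 = 0: acc unchanged = O
  bit 2 = 1: acc = O + (20, 1) = (20, 1)

4P = (20, 1)


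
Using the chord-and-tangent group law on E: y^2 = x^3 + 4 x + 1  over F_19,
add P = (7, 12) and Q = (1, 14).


P != Q, so use the chord formula.
s = (y2 - y1) / (x2 - x1) = (2) / (13) mod 19 = 6
x3 = s^2 - x1 - x2 mod 19 = 6^2 - 7 - 1 = 9
y3 = s (x1 - x3) - y1 mod 19 = 6 * (7 - 9) - 12 = 14

P + Q = (9, 14)


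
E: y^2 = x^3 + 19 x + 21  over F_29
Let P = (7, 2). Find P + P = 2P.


Doubling: s = (3 x1^2 + a) / (2 y1)
s = (3*7^2 + 19) / (2*2) mod 29 = 27
x3 = s^2 - 2 x1 mod 29 = 27^2 - 2*7 = 19
y3 = s (x1 - x3) - y1 mod 29 = 27 * (7 - 19) - 2 = 22

2P = (19, 22)


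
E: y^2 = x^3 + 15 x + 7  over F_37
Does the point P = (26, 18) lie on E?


Check whether y^2 = x^3 + 15 x + 7 (mod 37) for (x, y) = (26, 18).
LHS: y^2 = 18^2 mod 37 = 28
RHS: x^3 + 15 x + 7 = 26^3 + 15*26 + 7 mod 37 = 28
LHS = RHS

Yes, on the curve


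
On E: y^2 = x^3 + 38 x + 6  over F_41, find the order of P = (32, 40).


Compute successive multiples of P until we hit O:
  1P = (32, 40)
  2P = (27, 16)
  3P = (28, 12)
  4P = (30, 15)
  5P = (2, 7)
  6P = (16, 35)
  7P = (16, 6)
  8P = (2, 34)
  ... (continuing to 13P)
  13P = O

ord(P) = 13


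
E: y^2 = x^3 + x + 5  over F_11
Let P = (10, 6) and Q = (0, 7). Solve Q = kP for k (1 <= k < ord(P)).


Enumerate multiples of P until we hit Q = (0, 7):
  1P = (10, 6)
  2P = (7, 6)
  3P = (5, 5)
  4P = (0, 7)
Match found at i = 4.

k = 4


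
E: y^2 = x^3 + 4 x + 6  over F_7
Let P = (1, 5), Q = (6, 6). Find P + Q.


P != Q, so use the chord formula.
s = (y2 - y1) / (x2 - x1) = (1) / (5) mod 7 = 3
x3 = s^2 - x1 - x2 mod 7 = 3^2 - 1 - 6 = 2
y3 = s (x1 - x3) - y1 mod 7 = 3 * (1 - 2) - 5 = 6

P + Q = (2, 6)


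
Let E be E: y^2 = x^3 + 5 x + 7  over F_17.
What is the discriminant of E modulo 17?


4 a^3 + 27 b^2 = 4*5^3 + 27*7^2 = 500 + 1323 = 1823
Delta = -16 * (1823) = -29168
Delta mod 17 = 4

Delta = 4 (mod 17)


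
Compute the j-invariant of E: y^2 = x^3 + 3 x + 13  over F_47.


Delta = -16(4 a^3 + 27 b^2) mod 47 = 41
-1728 * (4 a)^3 = -1728 * (4*3)^3 mod 47 = 20
j = 20 * 41^(-1) mod 47 = 28

j = 28 (mod 47)


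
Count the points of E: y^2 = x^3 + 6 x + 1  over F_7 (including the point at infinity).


For each x in F_7, count y with y^2 = x^3 + 6 x + 1 mod 7:
  x = 0: RHS = 1, y in [1, 6]  -> 2 point(s)
  x = 1: RHS = 1, y in [1, 6]  -> 2 point(s)
  x = 2: RHS = 0, y in [0]  -> 1 point(s)
  x = 3: RHS = 4, y in [2, 5]  -> 2 point(s)
  x = 5: RHS = 2, y in [3, 4]  -> 2 point(s)
  x = 6: RHS = 1, y in [1, 6]  -> 2 point(s)
Affine points: 11. Add the point at infinity: total = 12.

#E(F_7) = 12


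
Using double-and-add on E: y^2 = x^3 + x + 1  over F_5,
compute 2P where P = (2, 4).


k = 2 = 10_2 (binary, LSB first: 01)
Double-and-add from P = (2, 4):
  bit 0 = 0: acc unchanged = O
  bit 1 = 1: acc = O + (2, 1) = (2, 1)

2P = (2, 1)


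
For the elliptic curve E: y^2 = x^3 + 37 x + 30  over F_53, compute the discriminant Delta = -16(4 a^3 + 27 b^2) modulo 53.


4 a^3 + 27 b^2 = 4*37^3 + 27*30^2 = 202612 + 24300 = 226912
Delta = -16 * (226912) = -3630592
Delta mod 53 = 14

Delta = 14 (mod 53)


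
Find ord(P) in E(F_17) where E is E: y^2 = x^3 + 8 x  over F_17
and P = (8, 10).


Compute successive multiples of P until we hit O:
  1P = (8, 10)
  2P = (16, 12)
  3P = (9, 11)
  4P = (1, 14)
  5P = (0, 0)
  6P = (1, 3)
  7P = (9, 6)
  8P = (16, 5)
  ... (continuing to 10P)
  10P = O

ord(P) = 10


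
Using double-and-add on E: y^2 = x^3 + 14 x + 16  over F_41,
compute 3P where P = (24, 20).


k = 3 = 11_2 (binary, LSB first: 11)
Double-and-add from P = (24, 20):
  bit 0 = 1: acc = O + (24, 20) = (24, 20)
  bit 1 = 1: acc = (24, 20) + (24, 21) = O

3P = O


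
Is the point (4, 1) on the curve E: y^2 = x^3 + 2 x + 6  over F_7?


Check whether y^2 = x^3 + 2 x + 6 (mod 7) for (x, y) = (4, 1).
LHS: y^2 = 1^2 mod 7 = 1
RHS: x^3 + 2 x + 6 = 4^3 + 2*4 + 6 mod 7 = 1
LHS = RHS

Yes, on the curve


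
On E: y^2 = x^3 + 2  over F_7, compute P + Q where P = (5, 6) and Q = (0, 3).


P != Q, so use the chord formula.
s = (y2 - y1) / (x2 - x1) = (4) / (2) mod 7 = 2
x3 = s^2 - x1 - x2 mod 7 = 2^2 - 5 - 0 = 6
y3 = s (x1 - x3) - y1 mod 7 = 2 * (5 - 6) - 6 = 6

P + Q = (6, 6)


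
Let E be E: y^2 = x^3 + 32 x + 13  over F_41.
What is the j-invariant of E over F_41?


Delta = -16(4 a^3 + 27 b^2) mod 41 = 11
-1728 * (4 a)^3 = -1728 * (4*32)^3 mod 41 = 29
j = 29 * 11^(-1) mod 41 = 25

j = 25 (mod 41)


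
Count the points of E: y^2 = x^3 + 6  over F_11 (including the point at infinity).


For each x in F_11, count y with y^2 = x^3 + 0 x + 6 mod 11:
  x = 2: RHS = 3, y in [5, 6]  -> 2 point(s)
  x = 3: RHS = 0, y in [0]  -> 1 point(s)
  x = 4: RHS = 4, y in [2, 9]  -> 2 point(s)
  x = 8: RHS = 1, y in [1, 10]  -> 2 point(s)
  x = 9: RHS = 9, y in [3, 8]  -> 2 point(s)
  x = 10: RHS = 5, y in [4, 7]  -> 2 point(s)
Affine points: 11. Add the point at infinity: total = 12.

#E(F_11) = 12


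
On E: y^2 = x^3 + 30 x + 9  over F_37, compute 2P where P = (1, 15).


Doubling: s = (3 x1^2 + a) / (2 y1)
s = (3*1^2 + 30) / (2*15) mod 37 = 27
x3 = s^2 - 2 x1 mod 37 = 27^2 - 2*1 = 24
y3 = s (x1 - x3) - y1 mod 37 = 27 * (1 - 24) - 15 = 30

2P = (24, 30)


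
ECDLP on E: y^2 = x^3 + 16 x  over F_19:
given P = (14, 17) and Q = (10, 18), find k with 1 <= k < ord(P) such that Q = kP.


Enumerate multiples of P until we hit Q = (10, 18):
  1P = (14, 17)
  2P = (11, 5)
  3P = (10, 18)
Match found at i = 3.

k = 3


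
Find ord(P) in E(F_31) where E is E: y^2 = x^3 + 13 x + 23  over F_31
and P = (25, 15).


Compute successive multiples of P until we hit O:
  1P = (25, 15)
  2P = (21, 28)
  3P = (13, 8)
  4P = (28, 22)
  5P = (11, 28)
  6P = (15, 20)
  7P = (30, 3)
  8P = (14, 2)
  ... (continuing to 34P)
  34P = O

ord(P) = 34


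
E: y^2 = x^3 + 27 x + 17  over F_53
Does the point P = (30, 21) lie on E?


Check whether y^2 = x^3 + 27 x + 17 (mod 53) for (x, y) = (30, 21).
LHS: y^2 = 21^2 mod 53 = 17
RHS: x^3 + 27 x + 17 = 30^3 + 27*30 + 17 mod 53 = 2
LHS != RHS

No, not on the curve


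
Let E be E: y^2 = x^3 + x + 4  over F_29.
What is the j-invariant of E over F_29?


Delta = -16(4 a^3 + 27 b^2) mod 29 = 13
-1728 * (4 a)^3 = -1728 * (4*1)^3 mod 29 = 14
j = 14 * 13^(-1) mod 29 = 10

j = 10 (mod 29)


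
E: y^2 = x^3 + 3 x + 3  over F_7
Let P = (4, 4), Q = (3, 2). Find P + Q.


P != Q, so use the chord formula.
s = (y2 - y1) / (x2 - x1) = (5) / (6) mod 7 = 2
x3 = s^2 - x1 - x2 mod 7 = 2^2 - 4 - 3 = 4
y3 = s (x1 - x3) - y1 mod 7 = 2 * (4 - 4) - 4 = 3

P + Q = (4, 3)


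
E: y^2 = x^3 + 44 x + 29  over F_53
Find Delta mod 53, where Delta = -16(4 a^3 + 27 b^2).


4 a^3 + 27 b^2 = 4*44^3 + 27*29^2 = 340736 + 22707 = 363443
Delta = -16 * (363443) = -5815088
Delta mod 53 = 19

Delta = 19 (mod 53)


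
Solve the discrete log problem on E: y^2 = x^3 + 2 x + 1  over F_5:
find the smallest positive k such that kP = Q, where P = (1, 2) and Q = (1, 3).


Enumerate multiples of P until we hit Q = (1, 3):
  1P = (1, 2)
  2P = (3, 3)
  3P = (0, 1)
  4P = (0, 4)
  5P = (3, 2)
  6P = (1, 3)
Match found at i = 6.

k = 6


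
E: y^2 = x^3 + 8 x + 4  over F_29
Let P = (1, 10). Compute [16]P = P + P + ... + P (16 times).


k = 16 = 10000_2 (binary, LSB first: 00001)
Double-and-add from P = (1, 10):
  bit 0 = 0: acc unchanged = O
  bit 1 = 0: acc unchanged = O
  bit 2 = 0: acc unchanged = O
  bit 3 = 0: acc unchanged = O
  bit 4 = 1: acc = O + (1, 19) = (1, 19)

16P = (1, 19)


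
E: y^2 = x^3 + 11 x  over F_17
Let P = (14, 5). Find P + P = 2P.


Doubling: s = (3 x1^2 + a) / (2 y1)
s = (3*14^2 + 11) / (2*5) mod 17 = 14
x3 = s^2 - 2 x1 mod 17 = 14^2 - 2*14 = 15
y3 = s (x1 - x3) - y1 mod 17 = 14 * (14 - 15) - 5 = 15

2P = (15, 15)


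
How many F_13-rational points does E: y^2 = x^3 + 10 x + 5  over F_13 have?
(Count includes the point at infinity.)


For each x in F_13, count y with y^2 = x^3 + 10 x + 5 mod 13:
  x = 1: RHS = 3, y in [4, 9]  -> 2 point(s)
  x = 3: RHS = 10, y in [6, 7]  -> 2 point(s)
  x = 8: RHS = 12, y in [5, 8]  -> 2 point(s)
  x = 10: RHS = 0, y in [0]  -> 1 point(s)
  x = 11: RHS = 3, y in [4, 9]  -> 2 point(s)
Affine points: 9. Add the point at infinity: total = 10.

#E(F_13) = 10


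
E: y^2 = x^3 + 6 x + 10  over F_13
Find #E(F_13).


For each x in F_13, count y with y^2 = x^3 + 6 x + 10 mod 13:
  x = 0: RHS = 10, y in [6, 7]  -> 2 point(s)
  x = 1: RHS = 4, y in [2, 11]  -> 2 point(s)
  x = 2: RHS = 4, y in [2, 11]  -> 2 point(s)
  x = 3: RHS = 3, y in [4, 9]  -> 2 point(s)
  x = 5: RHS = 9, y in [3, 10]  -> 2 point(s)
  x = 9: RHS = 0, y in [0]  -> 1 point(s)
  x = 10: RHS = 4, y in [2, 11]  -> 2 point(s)
  x = 11: RHS = 3, y in [4, 9]  -> 2 point(s)
  x = 12: RHS = 3, y in [4, 9]  -> 2 point(s)
Affine points: 17. Add the point at infinity: total = 18.

#E(F_13) = 18


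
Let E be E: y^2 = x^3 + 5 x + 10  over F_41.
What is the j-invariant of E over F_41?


Delta = -16(4 a^3 + 27 b^2) mod 41 = 9
-1728 * (4 a)^3 = -1728 * (4*5)^3 mod 41 = 11
j = 11 * 9^(-1) mod 41 = 24

j = 24 (mod 41)


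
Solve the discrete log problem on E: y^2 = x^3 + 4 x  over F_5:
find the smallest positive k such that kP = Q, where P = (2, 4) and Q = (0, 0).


Enumerate multiples of P until we hit Q = (0, 0):
  1P = (2, 4)
  2P = (0, 0)
Match found at i = 2.

k = 2


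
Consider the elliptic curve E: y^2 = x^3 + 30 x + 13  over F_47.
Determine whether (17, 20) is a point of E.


Check whether y^2 = x^3 + 30 x + 13 (mod 47) for (x, y) = (17, 20).
LHS: y^2 = 20^2 mod 47 = 24
RHS: x^3 + 30 x + 13 = 17^3 + 30*17 + 13 mod 47 = 31
LHS != RHS

No, not on the curve


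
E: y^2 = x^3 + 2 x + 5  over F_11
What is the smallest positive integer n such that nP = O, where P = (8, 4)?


Compute successive multiples of P until we hit O:
  1P = (8, 4)
  2P = (9, 2)
  3P = (9, 9)
  4P = (8, 7)
  5P = O

ord(P) = 5


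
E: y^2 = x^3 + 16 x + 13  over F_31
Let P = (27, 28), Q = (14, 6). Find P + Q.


P != Q, so use the chord formula.
s = (y2 - y1) / (x2 - x1) = (9) / (18) mod 31 = 16
x3 = s^2 - x1 - x2 mod 31 = 16^2 - 27 - 14 = 29
y3 = s (x1 - x3) - y1 mod 31 = 16 * (27 - 29) - 28 = 2

P + Q = (29, 2)


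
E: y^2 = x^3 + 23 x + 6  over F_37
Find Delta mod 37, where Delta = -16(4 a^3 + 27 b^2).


4 a^3 + 27 b^2 = 4*23^3 + 27*6^2 = 48668 + 972 = 49640
Delta = -16 * (49640) = -794240
Delta mod 37 = 2

Delta = 2 (mod 37)


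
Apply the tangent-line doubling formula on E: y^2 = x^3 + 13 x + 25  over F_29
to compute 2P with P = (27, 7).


Doubling: s = (3 x1^2 + a) / (2 y1)
s = (3*27^2 + 13) / (2*7) mod 29 = 8
x3 = s^2 - 2 x1 mod 29 = 8^2 - 2*27 = 10
y3 = s (x1 - x3) - y1 mod 29 = 8 * (27 - 10) - 7 = 13

2P = (10, 13)


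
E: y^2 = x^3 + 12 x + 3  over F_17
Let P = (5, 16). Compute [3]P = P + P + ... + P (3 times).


k = 3 = 11_2 (binary, LSB first: 11)
Double-and-add from P = (5, 16):
  bit 0 = 1: acc = O + (5, 16) = (5, 16)
  bit 1 = 1: acc = (5, 16) + (8, 4) = (3, 10)

3P = (3, 10)


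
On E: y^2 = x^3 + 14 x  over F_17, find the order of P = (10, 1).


Compute successive multiples of P until we hit O:
  1P = (10, 1)
  2P = (13, 4)
  3P = (12, 14)
  4P = (16, 11)
  5P = (7, 4)
  6P = (1, 7)
  7P = (14, 13)
  8P = (2, 6)
  ... (continuing to 26P)
  26P = O

ord(P) = 26


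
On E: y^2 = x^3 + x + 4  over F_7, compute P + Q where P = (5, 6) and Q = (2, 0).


P != Q, so use the chord formula.
s = (y2 - y1) / (x2 - x1) = (1) / (4) mod 7 = 2
x3 = s^2 - x1 - x2 mod 7 = 2^2 - 5 - 2 = 4
y3 = s (x1 - x3) - y1 mod 7 = 2 * (5 - 4) - 6 = 3

P + Q = (4, 3)


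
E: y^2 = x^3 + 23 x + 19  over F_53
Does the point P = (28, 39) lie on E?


Check whether y^2 = x^3 + 23 x + 19 (mod 53) for (x, y) = (28, 39).
LHS: y^2 = 39^2 mod 53 = 37
RHS: x^3 + 23 x + 19 = 28^3 + 23*28 + 19 mod 53 = 37
LHS = RHS

Yes, on the curve


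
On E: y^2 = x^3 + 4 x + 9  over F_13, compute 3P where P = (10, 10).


k = 3 = 11_2 (binary, LSB first: 11)
Double-and-add from P = (10, 10):
  bit 0 = 1: acc = O + (10, 10) = (10, 10)
  bit 1 = 1: acc = (10, 10) + (2, 5) = (2, 8)

3P = (2, 8)


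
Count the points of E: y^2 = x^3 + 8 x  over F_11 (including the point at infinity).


For each x in F_11, count y with y^2 = x^3 + 8 x + 0 mod 11:
  x = 0: RHS = 0, y in [0]  -> 1 point(s)
  x = 1: RHS = 9, y in [3, 8]  -> 2 point(s)
  x = 5: RHS = 0, y in [0]  -> 1 point(s)
  x = 6: RHS = 0, y in [0]  -> 1 point(s)
  x = 7: RHS = 3, y in [5, 6]  -> 2 point(s)
  x = 8: RHS = 4, y in [2, 9]  -> 2 point(s)
  x = 9: RHS = 9, y in [3, 8]  -> 2 point(s)
Affine points: 11. Add the point at infinity: total = 12.

#E(F_11) = 12


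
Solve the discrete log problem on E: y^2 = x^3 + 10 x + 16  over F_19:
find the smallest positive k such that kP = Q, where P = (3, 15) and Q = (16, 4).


Enumerate multiples of P until we hit Q = (16, 4):
  1P = (3, 15)
  2P = (5, 18)
  3P = (18, 10)
  4P = (15, 8)
  5P = (2, 5)
  6P = (0, 15)
  7P = (16, 4)
Match found at i = 7.

k = 7


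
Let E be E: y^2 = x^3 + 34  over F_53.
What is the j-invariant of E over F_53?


Delta = -16(4 a^3 + 27 b^2) mod 53 = 27
-1728 * (4 a)^3 = -1728 * (4*0)^3 mod 53 = 0
j = 0 * 27^(-1) mod 53 = 0

j = 0 (mod 53)


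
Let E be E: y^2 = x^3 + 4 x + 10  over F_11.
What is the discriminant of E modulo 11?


4 a^3 + 27 b^2 = 4*4^3 + 27*10^2 = 256 + 2700 = 2956
Delta = -16 * (2956) = -47296
Delta mod 11 = 4

Delta = 4 (mod 11)


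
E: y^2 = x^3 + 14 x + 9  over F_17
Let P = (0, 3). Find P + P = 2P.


Doubling: s = (3 x1^2 + a) / (2 y1)
s = (3*0^2 + 14) / (2*3) mod 17 = 8
x3 = s^2 - 2 x1 mod 17 = 8^2 - 2*0 = 13
y3 = s (x1 - x3) - y1 mod 17 = 8 * (0 - 13) - 3 = 12

2P = (13, 12)


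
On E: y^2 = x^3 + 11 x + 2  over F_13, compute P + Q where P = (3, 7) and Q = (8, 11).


P != Q, so use the chord formula.
s = (y2 - y1) / (x2 - x1) = (4) / (5) mod 13 = 6
x3 = s^2 - x1 - x2 mod 13 = 6^2 - 3 - 8 = 12
y3 = s (x1 - x3) - y1 mod 13 = 6 * (3 - 12) - 7 = 4

P + Q = (12, 4)


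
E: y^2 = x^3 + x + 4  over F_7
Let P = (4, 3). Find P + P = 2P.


Doubling: s = (3 x1^2 + a) / (2 y1)
s = (3*4^2 + 1) / (2*3) mod 7 = 0
x3 = s^2 - 2 x1 mod 7 = 0^2 - 2*4 = 6
y3 = s (x1 - x3) - y1 mod 7 = 0 * (4 - 6) - 3 = 4

2P = (6, 4)


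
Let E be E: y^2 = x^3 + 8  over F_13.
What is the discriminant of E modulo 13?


4 a^3 + 27 b^2 = 4*0^3 + 27*8^2 = 0 + 1728 = 1728
Delta = -16 * (1728) = -27648
Delta mod 13 = 3

Delta = 3 (mod 13)


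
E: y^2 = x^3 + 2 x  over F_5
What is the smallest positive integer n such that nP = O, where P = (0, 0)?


Compute successive multiples of P until we hit O:
  1P = (0, 0)
  2P = O

ord(P) = 2


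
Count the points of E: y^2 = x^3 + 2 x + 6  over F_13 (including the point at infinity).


For each x in F_13, count y with y^2 = x^3 + 2 x + 6 mod 13:
  x = 1: RHS = 9, y in [3, 10]  -> 2 point(s)
  x = 3: RHS = 0, y in [0]  -> 1 point(s)
  x = 4: RHS = 0, y in [0]  -> 1 point(s)
  x = 6: RHS = 0, y in [0]  -> 1 point(s)
  x = 7: RHS = 12, y in [5, 8]  -> 2 point(s)
  x = 8: RHS = 1, y in [1, 12]  -> 2 point(s)
  x = 9: RHS = 12, y in [5, 8]  -> 2 point(s)
  x = 10: RHS = 12, y in [5, 8]  -> 2 point(s)
  x = 12: RHS = 3, y in [4, 9]  -> 2 point(s)
Affine points: 15. Add the point at infinity: total = 16.

#E(F_13) = 16


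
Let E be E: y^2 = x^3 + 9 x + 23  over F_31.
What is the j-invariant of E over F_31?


Delta = -16(4 a^3 + 27 b^2) mod 31 = 3
-1728 * (4 a)^3 = -1728 * (4*9)^3 mod 31 = 8
j = 8 * 3^(-1) mod 31 = 13

j = 13 (mod 31)


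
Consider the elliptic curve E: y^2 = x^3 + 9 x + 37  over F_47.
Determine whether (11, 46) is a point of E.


Check whether y^2 = x^3 + 9 x + 37 (mod 47) for (x, y) = (11, 46).
LHS: y^2 = 46^2 mod 47 = 1
RHS: x^3 + 9 x + 37 = 11^3 + 9*11 + 37 mod 47 = 10
LHS != RHS

No, not on the curve


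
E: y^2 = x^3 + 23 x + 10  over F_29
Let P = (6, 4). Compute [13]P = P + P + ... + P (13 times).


k = 13 = 1101_2 (binary, LSB first: 1011)
Double-and-add from P = (6, 4):
  bit 0 = 1: acc = O + (6, 4) = (6, 4)
  bit 1 = 0: acc unchanged = (6, 4)
  bit 2 = 1: acc = (6, 4) + (23, 27) = (22, 17)
  bit 3 = 1: acc = (22, 17) + (17, 23) = (10, 15)

13P = (10, 15)


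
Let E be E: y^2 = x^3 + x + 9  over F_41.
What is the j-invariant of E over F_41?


Delta = -16(4 a^3 + 27 b^2) mod 41 = 40
-1728 * (4 a)^3 = -1728 * (4*1)^3 mod 41 = 26
j = 26 * 40^(-1) mod 41 = 15

j = 15 (mod 41)


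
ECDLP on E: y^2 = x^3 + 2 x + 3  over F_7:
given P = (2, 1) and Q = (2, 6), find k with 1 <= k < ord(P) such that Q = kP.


Enumerate multiples of P until we hit Q = (2, 6):
  1P = (2, 1)
  2P = (3, 6)
  3P = (6, 0)
  4P = (3, 1)
  5P = (2, 6)
Match found at i = 5.

k = 5


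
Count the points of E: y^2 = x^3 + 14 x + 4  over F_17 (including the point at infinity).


For each x in F_17, count y with y^2 = x^3 + 14 x + 4 mod 17:
  x = 0: RHS = 4, y in [2, 15]  -> 2 point(s)
  x = 1: RHS = 2, y in [6, 11]  -> 2 point(s)
  x = 6: RHS = 15, y in [7, 10]  -> 2 point(s)
  x = 8: RHS = 16, y in [4, 13]  -> 2 point(s)
  x = 9: RHS = 9, y in [3, 14]  -> 2 point(s)
  x = 12: RHS = 13, y in [8, 9]  -> 2 point(s)
  x = 15: RHS = 2, y in [6, 11]  -> 2 point(s)
Affine points: 14. Add the point at infinity: total = 15.

#E(F_17) = 15


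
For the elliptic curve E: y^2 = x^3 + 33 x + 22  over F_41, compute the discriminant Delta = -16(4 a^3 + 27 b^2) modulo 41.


4 a^3 + 27 b^2 = 4*33^3 + 27*22^2 = 143748 + 13068 = 156816
Delta = -16 * (156816) = -2509056
Delta mod 41 = 21

Delta = 21 (mod 41)


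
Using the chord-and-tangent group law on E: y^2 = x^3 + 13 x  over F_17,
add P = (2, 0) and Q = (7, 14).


P != Q, so use the chord formula.
s = (y2 - y1) / (x2 - x1) = (14) / (5) mod 17 = 13
x3 = s^2 - x1 - x2 mod 17 = 13^2 - 2 - 7 = 7
y3 = s (x1 - x3) - y1 mod 17 = 13 * (2 - 7) - 0 = 3

P + Q = (7, 3)


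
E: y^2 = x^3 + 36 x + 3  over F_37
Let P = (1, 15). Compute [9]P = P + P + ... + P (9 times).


k = 9 = 1001_2 (binary, LSB first: 1001)
Double-and-add from P = (1, 15):
  bit 0 = 1: acc = O + (1, 15) = (1, 15)
  bit 1 = 0: acc unchanged = (1, 15)
  bit 2 = 0: acc unchanged = (1, 15)
  bit 3 = 1: acc = (1, 15) + (2, 34) = (25, 10)

9P = (25, 10)


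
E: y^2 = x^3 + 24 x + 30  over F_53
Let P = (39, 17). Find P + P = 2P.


Doubling: s = (3 x1^2 + a) / (2 y1)
s = (3*39^2 + 24) / (2*17) mod 53 = 18
x3 = s^2 - 2 x1 mod 53 = 18^2 - 2*39 = 34
y3 = s (x1 - x3) - y1 mod 53 = 18 * (39 - 34) - 17 = 20

2P = (34, 20)


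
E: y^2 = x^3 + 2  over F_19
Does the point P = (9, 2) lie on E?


Check whether y^2 = x^3 + 0 x + 2 (mod 19) for (x, y) = (9, 2).
LHS: y^2 = 2^2 mod 19 = 4
RHS: x^3 + 0 x + 2 = 9^3 + 0*9 + 2 mod 19 = 9
LHS != RHS

No, not on the curve


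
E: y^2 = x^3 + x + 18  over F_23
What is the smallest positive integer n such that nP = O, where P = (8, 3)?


Compute successive multiples of P until we hit O:
  1P = (8, 3)
  2P = (15, 21)
  3P = (16, 6)
  4P = (11, 16)
  5P = (10, 19)
  6P = (0, 15)
  7P = (0, 8)
  8P = (10, 4)
  ... (continuing to 13P)
  13P = O

ord(P) = 13


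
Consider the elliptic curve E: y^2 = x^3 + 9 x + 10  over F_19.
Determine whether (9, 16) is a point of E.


Check whether y^2 = x^3 + 9 x + 10 (mod 19) for (x, y) = (9, 16).
LHS: y^2 = 16^2 mod 19 = 9
RHS: x^3 + 9 x + 10 = 9^3 + 9*9 + 10 mod 19 = 3
LHS != RHS

No, not on the curve


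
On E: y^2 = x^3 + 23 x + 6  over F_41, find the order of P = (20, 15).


Compute successive multiples of P until we hit O:
  1P = (20, 15)
  2P = (38, 22)
  3P = (22, 7)
  4P = (15, 6)
  5P = (24, 27)
  6P = (6, 27)
  7P = (40, 8)
  8P = (13, 1)
  ... (continuing to 48P)
  48P = O

ord(P) = 48


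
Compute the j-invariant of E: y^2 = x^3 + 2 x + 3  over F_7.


Delta = -16(4 a^3 + 27 b^2) mod 7 = 3
-1728 * (4 a)^3 = -1728 * (4*2)^3 mod 7 = 1
j = 1 * 3^(-1) mod 7 = 5

j = 5 (mod 7)


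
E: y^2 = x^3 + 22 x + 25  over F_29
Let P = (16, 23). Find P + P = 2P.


Doubling: s = (3 x1^2 + a) / (2 y1)
s = (3*16^2 + 22) / (2*23) mod 29 = 26
x3 = s^2 - 2 x1 mod 29 = 26^2 - 2*16 = 6
y3 = s (x1 - x3) - y1 mod 29 = 26 * (16 - 6) - 23 = 5

2P = (6, 5)


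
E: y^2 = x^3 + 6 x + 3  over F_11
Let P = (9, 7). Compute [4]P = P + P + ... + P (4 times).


k = 4 = 100_2 (binary, LSB first: 001)
Double-and-add from P = (9, 7):
  bit 0 = 0: acc unchanged = O
  bit 1 = 0: acc unchanged = O
  bit 2 = 1: acc = O + (9, 4) = (9, 4)

4P = (9, 4)


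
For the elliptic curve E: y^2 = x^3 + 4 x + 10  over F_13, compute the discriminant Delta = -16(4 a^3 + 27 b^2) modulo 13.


4 a^3 + 27 b^2 = 4*4^3 + 27*10^2 = 256 + 2700 = 2956
Delta = -16 * (2956) = -47296
Delta mod 13 = 11

Delta = 11 (mod 13)


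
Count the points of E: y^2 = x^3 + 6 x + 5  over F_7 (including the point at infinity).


For each x in F_7, count y with y^2 = x^3 + 6 x + 5 mod 7:
  x = 2: RHS = 4, y in [2, 5]  -> 2 point(s)
  x = 3: RHS = 1, y in [1, 6]  -> 2 point(s)
  x = 4: RHS = 2, y in [3, 4]  -> 2 point(s)
Affine points: 6. Add the point at infinity: total = 7.

#E(F_7) = 7


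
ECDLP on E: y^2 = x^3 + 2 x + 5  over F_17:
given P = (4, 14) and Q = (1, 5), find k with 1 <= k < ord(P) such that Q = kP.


Enumerate multiples of P until we hit Q = (1, 5):
  1P = (4, 14)
  2P = (1, 12)
  3P = (3, 15)
  4P = (11, 10)
  5P = (11, 7)
  6P = (3, 2)
  7P = (1, 5)
Match found at i = 7.

k = 7


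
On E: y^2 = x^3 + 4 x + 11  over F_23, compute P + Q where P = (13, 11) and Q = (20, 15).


P != Q, so use the chord formula.
s = (y2 - y1) / (x2 - x1) = (4) / (7) mod 23 = 17
x3 = s^2 - x1 - x2 mod 23 = 17^2 - 13 - 20 = 3
y3 = s (x1 - x3) - y1 mod 23 = 17 * (13 - 3) - 11 = 21

P + Q = (3, 21)


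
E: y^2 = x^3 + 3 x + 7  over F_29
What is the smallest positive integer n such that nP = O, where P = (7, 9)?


Compute successive multiples of P until we hit O:
  1P = (7, 9)
  2P = (20, 18)
  3P = (9, 3)
  4P = (22, 7)
  5P = (16, 27)
  6P = (10, 14)
  7P = (18, 21)
  8P = (27, 14)
  ... (continuing to 32P)
  32P = O

ord(P) = 32


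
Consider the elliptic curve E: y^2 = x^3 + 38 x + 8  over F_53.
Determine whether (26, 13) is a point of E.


Check whether y^2 = x^3 + 38 x + 8 (mod 53) for (x, y) = (26, 13).
LHS: y^2 = 13^2 mod 53 = 10
RHS: x^3 + 38 x + 8 = 26^3 + 38*26 + 8 mod 53 = 22
LHS != RHS

No, not on the curve


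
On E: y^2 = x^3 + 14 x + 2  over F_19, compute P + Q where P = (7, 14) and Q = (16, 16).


P != Q, so use the chord formula.
s = (y2 - y1) / (x2 - x1) = (2) / (9) mod 19 = 15
x3 = s^2 - x1 - x2 mod 19 = 15^2 - 7 - 16 = 12
y3 = s (x1 - x3) - y1 mod 19 = 15 * (7 - 12) - 14 = 6

P + Q = (12, 6)


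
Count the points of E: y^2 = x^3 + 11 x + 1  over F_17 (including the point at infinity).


For each x in F_17, count y with y^2 = x^3 + 11 x + 1 mod 17:
  x = 0: RHS = 1, y in [1, 16]  -> 2 point(s)
  x = 1: RHS = 13, y in [8, 9]  -> 2 point(s)
  x = 7: RHS = 13, y in [8, 9]  -> 2 point(s)
  x = 9: RHS = 13, y in [8, 9]  -> 2 point(s)
  x = 11: RHS = 8, y in [5, 12]  -> 2 point(s)
  x = 12: RHS = 8, y in [5, 12]  -> 2 point(s)
  x = 14: RHS = 9, y in [3, 14]  -> 2 point(s)
Affine points: 14. Add the point at infinity: total = 15.

#E(F_17) = 15


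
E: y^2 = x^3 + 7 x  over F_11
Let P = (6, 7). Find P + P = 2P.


Doubling: s = (3 x1^2 + a) / (2 y1)
s = (3*6^2 + 7) / (2*7) mod 11 = 9
x3 = s^2 - 2 x1 mod 11 = 9^2 - 2*6 = 3
y3 = s (x1 - x3) - y1 mod 11 = 9 * (6 - 3) - 7 = 9

2P = (3, 9)


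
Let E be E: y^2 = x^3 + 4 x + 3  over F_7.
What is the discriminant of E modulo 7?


4 a^3 + 27 b^2 = 4*4^3 + 27*3^2 = 256 + 243 = 499
Delta = -16 * (499) = -7984
Delta mod 7 = 3

Delta = 3 (mod 7)


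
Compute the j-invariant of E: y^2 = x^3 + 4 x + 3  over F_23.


Delta = -16(4 a^3 + 27 b^2) mod 23 = 20
-1728 * (4 a)^3 = -1728 * (4*4)^3 mod 23 = 17
j = 17 * 20^(-1) mod 23 = 2

j = 2 (mod 23)


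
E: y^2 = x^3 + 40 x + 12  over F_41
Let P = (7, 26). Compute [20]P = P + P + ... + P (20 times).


k = 20 = 10100_2 (binary, LSB first: 00101)
Double-and-add from P = (7, 26):
  bit 0 = 0: acc unchanged = O
  bit 1 = 0: acc unchanged = O
  bit 2 = 1: acc = O + (25, 27) = (25, 27)
  bit 3 = 0: acc unchanged = (25, 27)
  bit 4 = 1: acc = (25, 27) + (34, 39) = (2, 31)

20P = (2, 31)


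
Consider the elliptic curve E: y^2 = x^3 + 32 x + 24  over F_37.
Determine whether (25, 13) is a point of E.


Check whether y^2 = x^3 + 32 x + 24 (mod 37) for (x, y) = (25, 13).
LHS: y^2 = 13^2 mod 37 = 21
RHS: x^3 + 32 x + 24 = 25^3 + 32*25 + 24 mod 37 = 21
LHS = RHS

Yes, on the curve
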